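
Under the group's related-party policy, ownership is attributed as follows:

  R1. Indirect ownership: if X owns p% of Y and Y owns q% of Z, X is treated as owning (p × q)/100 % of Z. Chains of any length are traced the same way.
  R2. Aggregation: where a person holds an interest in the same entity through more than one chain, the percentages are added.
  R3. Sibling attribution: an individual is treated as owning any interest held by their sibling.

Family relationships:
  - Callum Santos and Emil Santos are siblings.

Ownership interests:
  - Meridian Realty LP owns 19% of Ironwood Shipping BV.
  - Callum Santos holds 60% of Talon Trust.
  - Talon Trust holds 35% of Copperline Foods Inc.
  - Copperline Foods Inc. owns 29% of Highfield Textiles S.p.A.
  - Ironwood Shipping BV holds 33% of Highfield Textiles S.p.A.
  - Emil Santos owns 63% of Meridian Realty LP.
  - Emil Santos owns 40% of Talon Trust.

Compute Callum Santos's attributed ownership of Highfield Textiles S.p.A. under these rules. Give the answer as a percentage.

14.1001%

By sibling attribution (R3), Callum Santos is treated as also owning Emil Santos's interest in Talon Trust, giving 60% + 40% = 100%.
By sibling attribution (R3), Callum Santos is treated as owning Emil Santos's 63% interest in Meridian Realty LP.
Chain via Talon Trust → Copperline Foods Inc. (R1): 100% × 35% × 29% = 10.15% of Highfield Textiles S.p.A.
Chain via Meridian Realty LP → Ironwood Shipping BV (R1): 63% × 19% × 33% = 3.9501% of Highfield Textiles S.p.A.
Aggregating (R2): 10.15% + 3.9501% = 14.1001%.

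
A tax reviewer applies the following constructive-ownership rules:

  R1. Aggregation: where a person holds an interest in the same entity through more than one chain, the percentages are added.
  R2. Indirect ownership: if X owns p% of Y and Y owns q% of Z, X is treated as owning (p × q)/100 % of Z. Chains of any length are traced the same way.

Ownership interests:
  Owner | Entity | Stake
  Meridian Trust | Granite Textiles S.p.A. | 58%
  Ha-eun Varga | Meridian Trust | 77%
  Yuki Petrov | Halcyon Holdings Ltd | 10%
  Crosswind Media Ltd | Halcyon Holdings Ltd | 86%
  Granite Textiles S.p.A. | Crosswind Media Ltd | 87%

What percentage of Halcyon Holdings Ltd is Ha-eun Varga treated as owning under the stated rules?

Chain via Meridian Trust → Granite Textiles S.p.A. → Crosswind Media Ltd (R2): 77% × 58% × 87% × 86% = 33.414612% of Halcyon Holdings Ltd.

33.414612%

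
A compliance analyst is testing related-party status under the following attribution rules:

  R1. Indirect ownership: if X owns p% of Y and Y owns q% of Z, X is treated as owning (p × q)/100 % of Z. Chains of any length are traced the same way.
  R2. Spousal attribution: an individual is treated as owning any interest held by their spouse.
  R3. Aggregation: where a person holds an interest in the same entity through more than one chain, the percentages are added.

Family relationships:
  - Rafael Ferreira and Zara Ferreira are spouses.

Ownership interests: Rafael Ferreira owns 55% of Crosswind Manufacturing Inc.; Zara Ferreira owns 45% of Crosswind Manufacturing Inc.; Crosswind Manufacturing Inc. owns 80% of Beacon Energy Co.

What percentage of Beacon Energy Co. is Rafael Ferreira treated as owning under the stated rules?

80%

By spousal attribution (R2), Rafael Ferreira is treated as also owning Zara Ferreira's interest in Crosswind Manufacturing Inc, giving 55% + 45% = 100%.
Chain via Crosswind Manufacturing Inc. (R1): 100% × 80% = 80% of Beacon Energy Co.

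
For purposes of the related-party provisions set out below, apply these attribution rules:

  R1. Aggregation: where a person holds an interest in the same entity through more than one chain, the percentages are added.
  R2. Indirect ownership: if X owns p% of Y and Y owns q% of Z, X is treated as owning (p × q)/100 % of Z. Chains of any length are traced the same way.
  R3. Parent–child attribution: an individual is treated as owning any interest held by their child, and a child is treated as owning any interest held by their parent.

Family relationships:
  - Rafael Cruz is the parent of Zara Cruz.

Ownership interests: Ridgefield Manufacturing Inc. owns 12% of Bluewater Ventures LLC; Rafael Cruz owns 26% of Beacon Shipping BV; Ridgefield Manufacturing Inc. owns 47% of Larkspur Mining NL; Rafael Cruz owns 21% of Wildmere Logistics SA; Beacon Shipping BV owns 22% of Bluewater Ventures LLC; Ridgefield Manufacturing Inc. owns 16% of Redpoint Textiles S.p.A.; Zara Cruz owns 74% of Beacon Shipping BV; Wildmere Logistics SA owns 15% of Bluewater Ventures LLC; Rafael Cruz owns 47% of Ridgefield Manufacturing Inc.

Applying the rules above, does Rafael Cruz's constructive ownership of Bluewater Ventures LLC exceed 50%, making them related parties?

No

By parent–child attribution (R3), Rafael Cruz is treated as also owning Zara Cruz's interest in Beacon Shipping BV, giving 26% + 74% = 100%.
Chain via Beacon Shipping BV (R2): 100% × 22% = 22% of Bluewater Ventures LLC.
Chain via Wildmere Logistics SA (R2): 21% × 15% = 3.15% of Bluewater Ventures LLC.
Chain via Ridgefield Manufacturing Inc. (R2): 47% × 12% = 5.64% of Bluewater Ventures LLC.
Aggregating (R1): 22% + 3.15% + 5.64% = 30.79%.
30.79% does not exceed the 50% threshold, so Rafael is not a related party to Bluewater Ventures LLC.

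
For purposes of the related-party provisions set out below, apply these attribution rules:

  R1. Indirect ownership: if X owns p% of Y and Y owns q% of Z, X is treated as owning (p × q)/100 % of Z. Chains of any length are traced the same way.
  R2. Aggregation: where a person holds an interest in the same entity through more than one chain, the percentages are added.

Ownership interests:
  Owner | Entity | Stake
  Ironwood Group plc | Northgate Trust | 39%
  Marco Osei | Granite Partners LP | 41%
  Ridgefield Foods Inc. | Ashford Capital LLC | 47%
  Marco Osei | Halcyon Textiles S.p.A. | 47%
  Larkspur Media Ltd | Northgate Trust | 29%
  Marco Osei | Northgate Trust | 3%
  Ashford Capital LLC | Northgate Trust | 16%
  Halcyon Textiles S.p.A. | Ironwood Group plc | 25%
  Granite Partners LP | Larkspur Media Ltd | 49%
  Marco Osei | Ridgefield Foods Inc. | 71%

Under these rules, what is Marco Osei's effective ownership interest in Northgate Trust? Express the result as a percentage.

18.7478%

Chain via Halcyon Textiles S.p.A. → Ironwood Group plc (R1): 47% × 25% × 39% = 4.5825% of Northgate Trust.
Chain via Ridgefield Foods Inc. → Ashford Capital LLC (R1): 71% × 47% × 16% = 5.3392% of Northgate Trust.
Chain via Granite Partners LP → Larkspur Media Ltd (R1): 41% × 49% × 29% = 5.8261% of Northgate Trust.
Direct interest in Northgate Trust: 3%.
Aggregating (R2): 4.5825% + 5.3392% + 5.8261% + 3% = 18.7478%.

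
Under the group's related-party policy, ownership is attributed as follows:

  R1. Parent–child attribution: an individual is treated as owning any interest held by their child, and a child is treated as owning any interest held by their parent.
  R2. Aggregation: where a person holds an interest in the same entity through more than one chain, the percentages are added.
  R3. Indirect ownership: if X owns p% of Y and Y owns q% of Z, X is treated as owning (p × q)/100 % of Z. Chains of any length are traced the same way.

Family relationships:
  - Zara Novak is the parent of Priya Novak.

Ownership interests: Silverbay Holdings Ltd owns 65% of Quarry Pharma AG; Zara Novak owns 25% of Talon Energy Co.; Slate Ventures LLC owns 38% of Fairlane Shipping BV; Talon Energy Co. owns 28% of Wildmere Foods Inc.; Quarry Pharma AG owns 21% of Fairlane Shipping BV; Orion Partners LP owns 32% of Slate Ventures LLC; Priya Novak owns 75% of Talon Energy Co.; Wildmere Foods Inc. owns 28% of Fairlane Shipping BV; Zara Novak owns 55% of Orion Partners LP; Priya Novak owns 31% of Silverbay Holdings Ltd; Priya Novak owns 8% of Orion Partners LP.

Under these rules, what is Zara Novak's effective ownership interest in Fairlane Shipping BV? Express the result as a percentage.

19.7323%

By parent–child attribution (R1), Zara Novak is treated as also owning Priya Novak's interest in Talon Energy Co, giving 25% + 75% = 100%.
By parent–child attribution (R1), Zara Novak is treated as also owning Priya Novak's interest in Orion Partners LP, giving 55% + 8% = 63%.
By parent–child attribution (R1), Zara Novak is treated as owning Priya Novak's 31% interest in Silverbay Holdings Ltd.
Chain via Talon Energy Co. → Wildmere Foods Inc. (R3): 100% × 28% × 28% = 7.84% of Fairlane Shipping BV.
Chain via Orion Partners LP → Slate Ventures LLC (R3): 63% × 32% × 38% = 7.6608% of Fairlane Shipping BV.
Chain via Silverbay Holdings Ltd → Quarry Pharma AG (R3): 31% × 65% × 21% = 4.2315% of Fairlane Shipping BV.
Aggregating (R2): 7.84% + 7.6608% + 4.2315% = 19.7323%.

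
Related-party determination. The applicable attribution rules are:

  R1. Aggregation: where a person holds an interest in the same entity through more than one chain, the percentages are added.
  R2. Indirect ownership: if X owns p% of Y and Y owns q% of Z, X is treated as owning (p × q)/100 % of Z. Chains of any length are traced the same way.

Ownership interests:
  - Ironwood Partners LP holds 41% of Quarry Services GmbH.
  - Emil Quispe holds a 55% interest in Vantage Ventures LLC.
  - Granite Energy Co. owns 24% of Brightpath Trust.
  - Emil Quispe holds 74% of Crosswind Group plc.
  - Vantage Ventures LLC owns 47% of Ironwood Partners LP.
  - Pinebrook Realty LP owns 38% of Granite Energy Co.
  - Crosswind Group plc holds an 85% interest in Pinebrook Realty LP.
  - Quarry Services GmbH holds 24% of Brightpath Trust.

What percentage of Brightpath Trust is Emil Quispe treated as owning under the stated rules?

Chain via Vantage Ventures LLC → Ironwood Partners LP → Quarry Services GmbH (R2): 55% × 47% × 41% × 24% = 2.54364% of Brightpath Trust.
Chain via Crosswind Group plc → Pinebrook Realty LP → Granite Energy Co. (R2): 74% × 85% × 38% × 24% = 5.73648% of Brightpath Trust.
Aggregating (R1): 2.54364% + 5.73648% = 8.28012%.

8.28012%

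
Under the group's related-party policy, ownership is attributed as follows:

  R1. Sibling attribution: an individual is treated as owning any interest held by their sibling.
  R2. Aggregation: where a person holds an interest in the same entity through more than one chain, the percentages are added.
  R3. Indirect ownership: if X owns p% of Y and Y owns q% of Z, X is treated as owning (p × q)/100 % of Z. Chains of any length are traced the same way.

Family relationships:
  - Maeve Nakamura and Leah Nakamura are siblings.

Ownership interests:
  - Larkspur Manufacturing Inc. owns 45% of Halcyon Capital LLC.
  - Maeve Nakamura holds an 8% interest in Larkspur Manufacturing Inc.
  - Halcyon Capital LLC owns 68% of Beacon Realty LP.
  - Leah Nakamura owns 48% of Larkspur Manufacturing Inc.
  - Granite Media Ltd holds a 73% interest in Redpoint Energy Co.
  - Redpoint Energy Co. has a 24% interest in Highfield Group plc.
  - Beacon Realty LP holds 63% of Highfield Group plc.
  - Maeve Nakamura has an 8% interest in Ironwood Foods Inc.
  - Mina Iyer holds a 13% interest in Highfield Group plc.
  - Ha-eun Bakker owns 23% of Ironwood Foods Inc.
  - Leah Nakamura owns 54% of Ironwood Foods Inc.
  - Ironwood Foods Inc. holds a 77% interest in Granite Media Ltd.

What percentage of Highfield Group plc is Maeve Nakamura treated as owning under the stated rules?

19.159728%

By sibling attribution (R1), Maeve Nakamura is treated as also owning Leah Nakamura's interest in Larkspur Manufacturing Inc, giving 8% + 48% = 56%.
By sibling attribution (R1), Maeve Nakamura is treated as also owning Leah Nakamura's interest in Ironwood Foods Inc, giving 8% + 54% = 62%.
Chain via Larkspur Manufacturing Inc. → Halcyon Capital LLC → Beacon Realty LP (R3): 56% × 45% × 68% × 63% = 10.79568% of Highfield Group plc.
Chain via Ironwood Foods Inc. → Granite Media Ltd → Redpoint Energy Co. (R3): 62% × 77% × 73% × 24% = 8.364048% of Highfield Group plc.
Aggregating (R2): 10.79568% + 8.364048% = 19.159728%.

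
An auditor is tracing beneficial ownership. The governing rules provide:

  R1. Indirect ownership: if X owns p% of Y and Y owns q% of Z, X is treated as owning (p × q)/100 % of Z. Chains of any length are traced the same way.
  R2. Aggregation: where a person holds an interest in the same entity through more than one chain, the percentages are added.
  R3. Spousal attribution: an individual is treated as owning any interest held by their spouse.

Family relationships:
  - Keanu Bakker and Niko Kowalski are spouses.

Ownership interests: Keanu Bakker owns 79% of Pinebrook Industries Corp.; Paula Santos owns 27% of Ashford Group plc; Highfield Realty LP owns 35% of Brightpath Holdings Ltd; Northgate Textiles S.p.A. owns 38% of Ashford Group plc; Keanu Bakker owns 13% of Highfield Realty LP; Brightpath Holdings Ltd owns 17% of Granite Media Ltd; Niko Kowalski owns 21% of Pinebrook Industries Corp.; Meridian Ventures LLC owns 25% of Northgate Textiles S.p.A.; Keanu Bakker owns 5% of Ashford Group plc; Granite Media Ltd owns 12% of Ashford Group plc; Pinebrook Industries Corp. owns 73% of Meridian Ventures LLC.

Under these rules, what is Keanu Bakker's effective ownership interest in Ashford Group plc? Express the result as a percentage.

By spousal attribution (R3), Keanu Bakker is treated as also owning Niko Kowalski's interest in Pinebrook Industries Corp, giving 79% + 21% = 100%.
Chain via Pinebrook Industries Corp. → Meridian Ventures LLC → Northgate Textiles S.p.A. (R1): 100% × 73% × 25% × 38% = 6.935% of Ashford Group plc.
Chain via Highfield Realty LP → Brightpath Holdings Ltd → Granite Media Ltd (R1): 13% × 35% × 17% × 12% = 0.09282% of Ashford Group plc.
Direct interest in Ashford Group plc: 5%.
Aggregating (R2): 6.935% + 0.09282% + 5% = 12.02782%.

12.02782%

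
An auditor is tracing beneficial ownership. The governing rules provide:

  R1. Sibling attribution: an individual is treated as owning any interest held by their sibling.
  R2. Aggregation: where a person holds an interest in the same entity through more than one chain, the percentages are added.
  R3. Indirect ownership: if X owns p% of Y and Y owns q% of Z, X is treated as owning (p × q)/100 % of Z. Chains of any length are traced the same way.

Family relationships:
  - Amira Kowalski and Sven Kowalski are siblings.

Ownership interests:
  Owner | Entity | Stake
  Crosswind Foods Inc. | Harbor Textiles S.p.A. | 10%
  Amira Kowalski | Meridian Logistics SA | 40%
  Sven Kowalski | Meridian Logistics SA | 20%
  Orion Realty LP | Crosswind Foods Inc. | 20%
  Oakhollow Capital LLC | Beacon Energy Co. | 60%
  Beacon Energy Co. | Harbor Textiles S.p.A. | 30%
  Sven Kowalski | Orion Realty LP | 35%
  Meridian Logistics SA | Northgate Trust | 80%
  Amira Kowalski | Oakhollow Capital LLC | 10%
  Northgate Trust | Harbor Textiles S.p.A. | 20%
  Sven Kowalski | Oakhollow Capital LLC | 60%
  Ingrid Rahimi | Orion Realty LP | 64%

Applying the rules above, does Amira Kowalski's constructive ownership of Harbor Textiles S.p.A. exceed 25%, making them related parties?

By sibling attribution (R1), Amira Kowalski is treated as also owning Sven Kowalski's interest in Oakhollow Capital LLC, giving 10% + 60% = 70%.
By sibling attribution (R1), Amira Kowalski is treated as also owning Sven Kowalski's interest in Meridian Logistics SA, giving 40% + 20% = 60%.
By sibling attribution (R1), Amira Kowalski is treated as owning Sven Kowalski's 35% interest in Orion Realty LP.
Chain via Oakhollow Capital LLC → Beacon Energy Co. (R3): 70% × 60% × 30% = 12.6% of Harbor Textiles S.p.A.
Chain via Meridian Logistics SA → Northgate Trust (R3): 60% × 80% × 20% = 9.6% of Harbor Textiles S.p.A.
Chain via Orion Realty LP → Crosswind Foods Inc. (R3): 35% × 20% × 10% = 0.7% of Harbor Textiles S.p.A.
Aggregating (R2): 12.6% + 9.6% + 0.7% = 22.9%.
22.9% does not exceed the 25% threshold, so Amira is not a related party to Harbor Textiles S.p.A.

No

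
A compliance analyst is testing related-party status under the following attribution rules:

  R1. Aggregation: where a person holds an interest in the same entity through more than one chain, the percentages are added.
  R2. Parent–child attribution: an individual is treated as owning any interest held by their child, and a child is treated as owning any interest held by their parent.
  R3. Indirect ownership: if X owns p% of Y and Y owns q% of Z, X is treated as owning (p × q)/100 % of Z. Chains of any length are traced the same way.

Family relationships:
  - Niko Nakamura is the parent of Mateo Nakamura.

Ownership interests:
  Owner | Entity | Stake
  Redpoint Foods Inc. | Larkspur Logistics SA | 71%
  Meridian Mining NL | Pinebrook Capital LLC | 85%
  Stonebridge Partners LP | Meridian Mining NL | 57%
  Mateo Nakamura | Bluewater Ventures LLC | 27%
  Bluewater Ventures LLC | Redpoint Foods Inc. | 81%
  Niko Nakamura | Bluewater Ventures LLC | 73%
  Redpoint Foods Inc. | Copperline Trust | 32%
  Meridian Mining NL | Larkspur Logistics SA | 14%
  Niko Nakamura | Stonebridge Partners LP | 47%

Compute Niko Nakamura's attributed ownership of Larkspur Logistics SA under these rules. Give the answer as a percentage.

61.2606%

By parent–child attribution (R2), Niko Nakamura is treated as also owning Mateo Nakamura's interest in Bluewater Ventures LLC, giving 73% + 27% = 100%.
Chain via Stonebridge Partners LP → Meridian Mining NL (R3): 47% × 57% × 14% = 3.7506% of Larkspur Logistics SA.
Chain via Bluewater Ventures LLC → Redpoint Foods Inc. (R3): 100% × 81% × 71% = 57.51% of Larkspur Logistics SA.
Aggregating (R1): 3.7506% + 57.51% = 61.2606%.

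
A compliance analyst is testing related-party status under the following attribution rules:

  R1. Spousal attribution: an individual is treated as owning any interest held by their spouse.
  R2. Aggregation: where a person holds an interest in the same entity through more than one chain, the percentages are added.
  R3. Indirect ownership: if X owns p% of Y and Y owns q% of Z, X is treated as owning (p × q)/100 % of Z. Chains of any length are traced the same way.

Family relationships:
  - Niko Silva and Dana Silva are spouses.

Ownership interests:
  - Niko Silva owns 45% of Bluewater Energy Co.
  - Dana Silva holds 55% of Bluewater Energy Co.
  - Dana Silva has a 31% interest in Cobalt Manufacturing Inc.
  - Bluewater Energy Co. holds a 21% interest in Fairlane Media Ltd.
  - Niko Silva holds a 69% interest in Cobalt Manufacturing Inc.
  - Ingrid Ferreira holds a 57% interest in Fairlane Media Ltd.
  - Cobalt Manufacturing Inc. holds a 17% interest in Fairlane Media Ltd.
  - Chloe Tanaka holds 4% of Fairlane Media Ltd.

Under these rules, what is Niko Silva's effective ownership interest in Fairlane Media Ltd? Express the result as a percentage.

By spousal attribution (R1), Niko Silva is treated as also owning Dana Silva's interest in Cobalt Manufacturing Inc, giving 69% + 31% = 100%.
By spousal attribution (R1), Niko Silva is treated as also owning Dana Silva's interest in Bluewater Energy Co, giving 45% + 55% = 100%.
Chain via Cobalt Manufacturing Inc. (R3): 100% × 17% = 17% of Fairlane Media Ltd.
Chain via Bluewater Energy Co. (R3): 100% × 21% = 21% of Fairlane Media Ltd.
Aggregating (R2): 17% + 21% = 38%.

38%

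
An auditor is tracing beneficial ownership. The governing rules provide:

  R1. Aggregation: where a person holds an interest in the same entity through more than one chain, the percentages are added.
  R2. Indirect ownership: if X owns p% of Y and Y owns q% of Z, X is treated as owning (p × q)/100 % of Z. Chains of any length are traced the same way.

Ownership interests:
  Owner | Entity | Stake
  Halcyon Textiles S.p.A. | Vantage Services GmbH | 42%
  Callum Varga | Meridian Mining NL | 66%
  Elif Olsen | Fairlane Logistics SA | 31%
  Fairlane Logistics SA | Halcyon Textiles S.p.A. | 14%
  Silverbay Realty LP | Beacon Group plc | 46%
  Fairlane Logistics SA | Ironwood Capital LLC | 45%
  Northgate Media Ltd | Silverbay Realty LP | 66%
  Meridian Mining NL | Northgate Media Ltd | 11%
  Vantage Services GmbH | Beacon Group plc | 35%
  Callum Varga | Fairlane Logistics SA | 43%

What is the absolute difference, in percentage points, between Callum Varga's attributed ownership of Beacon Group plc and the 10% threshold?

6.910924

Chain via Meridian Mining NL → Northgate Media Ltd → Silverbay Realty LP (R2): 66% × 11% × 66% × 46% = 2.204136% of Beacon Group plc.
Chain via Fairlane Logistics SA → Halcyon Textiles S.p.A. → Vantage Services GmbH (R2): 43% × 14% × 42% × 35% = 0.88494% of Beacon Group plc.
Aggregating (R1): 2.204136% + 0.88494% = 3.089076%.
3.089076% falls short of the 10% threshold by 6.910924 percentage points.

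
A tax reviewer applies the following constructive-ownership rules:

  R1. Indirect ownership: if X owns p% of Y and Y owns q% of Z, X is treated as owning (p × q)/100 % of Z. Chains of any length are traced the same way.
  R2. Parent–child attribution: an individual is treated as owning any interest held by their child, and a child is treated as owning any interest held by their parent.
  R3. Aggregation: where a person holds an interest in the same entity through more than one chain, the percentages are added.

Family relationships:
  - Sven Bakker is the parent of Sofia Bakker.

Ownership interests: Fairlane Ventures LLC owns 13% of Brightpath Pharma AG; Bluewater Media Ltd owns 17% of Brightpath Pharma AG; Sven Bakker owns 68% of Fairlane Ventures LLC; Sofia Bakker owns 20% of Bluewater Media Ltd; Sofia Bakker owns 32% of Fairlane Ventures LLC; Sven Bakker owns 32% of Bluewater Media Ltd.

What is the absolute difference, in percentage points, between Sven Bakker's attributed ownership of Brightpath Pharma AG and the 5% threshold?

By parent–child attribution (R2), Sven Bakker is treated as also owning Sofia Bakker's interest in Bluewater Media Ltd, giving 32% + 20% = 52%.
By parent–child attribution (R2), Sven Bakker is treated as also owning Sofia Bakker's interest in Fairlane Ventures LLC, giving 68% + 32% = 100%.
Chain via Bluewater Media Ltd (R1): 52% × 17% = 8.84% of Brightpath Pharma AG.
Chain via Fairlane Ventures LLC (R1): 100% × 13% = 13% of Brightpath Pharma AG.
Aggregating (R3): 8.84% + 13% = 21.84%.
21.84% exceeds the 5% threshold by 16.84 percentage points.

16.84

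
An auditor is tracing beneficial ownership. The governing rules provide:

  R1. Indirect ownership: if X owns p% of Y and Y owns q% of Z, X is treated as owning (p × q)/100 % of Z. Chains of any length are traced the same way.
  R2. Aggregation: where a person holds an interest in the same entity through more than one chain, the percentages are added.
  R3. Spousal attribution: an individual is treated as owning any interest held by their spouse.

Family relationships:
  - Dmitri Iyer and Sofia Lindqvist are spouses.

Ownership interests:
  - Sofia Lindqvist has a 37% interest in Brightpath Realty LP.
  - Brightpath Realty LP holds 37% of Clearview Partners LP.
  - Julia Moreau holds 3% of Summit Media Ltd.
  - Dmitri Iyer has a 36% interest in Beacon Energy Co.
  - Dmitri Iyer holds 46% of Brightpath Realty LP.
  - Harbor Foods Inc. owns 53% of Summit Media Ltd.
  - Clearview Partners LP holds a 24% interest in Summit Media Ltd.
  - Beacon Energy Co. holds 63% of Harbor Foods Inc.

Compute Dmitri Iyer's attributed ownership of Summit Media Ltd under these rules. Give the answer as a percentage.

19.3908%

By spousal attribution (R3), Dmitri Iyer is treated as also owning Sofia Lindqvist's interest in Brightpath Realty LP, giving 46% + 37% = 83%.
Chain via Beacon Energy Co. → Harbor Foods Inc. (R1): 36% × 63% × 53% = 12.0204% of Summit Media Ltd.
Chain via Brightpath Realty LP → Clearview Partners LP (R1): 83% × 37% × 24% = 7.3704% of Summit Media Ltd.
Aggregating (R2): 12.0204% + 7.3704% = 19.3908%.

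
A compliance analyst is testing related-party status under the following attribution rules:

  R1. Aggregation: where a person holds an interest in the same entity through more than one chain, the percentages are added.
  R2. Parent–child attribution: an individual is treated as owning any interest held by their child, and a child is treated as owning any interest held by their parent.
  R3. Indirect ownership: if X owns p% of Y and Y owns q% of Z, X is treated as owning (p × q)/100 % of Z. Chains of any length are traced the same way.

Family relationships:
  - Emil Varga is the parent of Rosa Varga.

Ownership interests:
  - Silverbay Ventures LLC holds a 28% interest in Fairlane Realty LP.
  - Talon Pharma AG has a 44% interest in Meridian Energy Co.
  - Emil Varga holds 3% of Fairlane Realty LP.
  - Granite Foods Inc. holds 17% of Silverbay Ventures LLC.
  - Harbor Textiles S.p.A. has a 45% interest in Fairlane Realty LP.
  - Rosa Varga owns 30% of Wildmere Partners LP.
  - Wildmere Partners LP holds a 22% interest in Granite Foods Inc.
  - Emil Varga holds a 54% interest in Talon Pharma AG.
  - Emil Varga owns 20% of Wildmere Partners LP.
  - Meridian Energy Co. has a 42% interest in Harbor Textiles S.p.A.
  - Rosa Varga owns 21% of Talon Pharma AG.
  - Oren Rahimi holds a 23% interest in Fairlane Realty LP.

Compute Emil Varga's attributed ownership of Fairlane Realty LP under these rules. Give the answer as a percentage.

By parent–child attribution (R2), Emil Varga is treated as also owning Rosa Varga's interest in Wildmere Partners LP, giving 20% + 30% = 50%.
By parent–child attribution (R2), Emil Varga is treated as also owning Rosa Varga's interest in Talon Pharma AG, giving 54% + 21% = 75%.
Chain via Wildmere Partners LP → Granite Foods Inc. → Silverbay Ventures LLC (R3): 50% × 22% × 17% × 28% = 0.5236% of Fairlane Realty LP.
Chain via Talon Pharma AG → Meridian Energy Co. → Harbor Textiles S.p.A. (R3): 75% × 44% × 42% × 45% = 6.237% of Fairlane Realty LP.
Direct interest in Fairlane Realty LP: 3%.
Aggregating (R1): 0.5236% + 6.237% + 3% = 9.7606%.

9.7606%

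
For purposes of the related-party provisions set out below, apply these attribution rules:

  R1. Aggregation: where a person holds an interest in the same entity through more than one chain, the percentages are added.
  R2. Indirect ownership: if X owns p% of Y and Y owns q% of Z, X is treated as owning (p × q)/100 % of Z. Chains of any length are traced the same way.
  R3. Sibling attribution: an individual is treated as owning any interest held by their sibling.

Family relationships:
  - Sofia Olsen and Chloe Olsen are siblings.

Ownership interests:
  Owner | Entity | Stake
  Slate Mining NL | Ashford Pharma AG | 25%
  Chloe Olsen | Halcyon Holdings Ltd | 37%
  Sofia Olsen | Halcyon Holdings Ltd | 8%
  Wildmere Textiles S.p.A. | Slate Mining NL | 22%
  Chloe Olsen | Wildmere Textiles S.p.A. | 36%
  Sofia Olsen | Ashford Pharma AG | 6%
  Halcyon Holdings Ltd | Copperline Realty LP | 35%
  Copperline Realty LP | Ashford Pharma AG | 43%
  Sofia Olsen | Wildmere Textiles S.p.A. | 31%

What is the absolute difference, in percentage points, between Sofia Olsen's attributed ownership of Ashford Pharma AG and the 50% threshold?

By sibling attribution (R3), Sofia Olsen is treated as also owning Chloe Olsen's interest in Halcyon Holdings Ltd, giving 8% + 37% = 45%.
By sibling attribution (R3), Sofia Olsen is treated as also owning Chloe Olsen's interest in Wildmere Textiles S.p.A, giving 31% + 36% = 67%.
Chain via Halcyon Holdings Ltd → Copperline Realty LP (R2): 45% × 35% × 43% = 6.7725% of Ashford Pharma AG.
Chain via Wildmere Textiles S.p.A. → Slate Mining NL (R2): 67% × 22% × 25% = 3.685% of Ashford Pharma AG.
Direct interest in Ashford Pharma AG: 6%.
Aggregating (R1): 6.7725% + 3.685% + 6% = 16.4575%.
16.4575% falls short of the 50% threshold by 33.5425 percentage points.

33.5425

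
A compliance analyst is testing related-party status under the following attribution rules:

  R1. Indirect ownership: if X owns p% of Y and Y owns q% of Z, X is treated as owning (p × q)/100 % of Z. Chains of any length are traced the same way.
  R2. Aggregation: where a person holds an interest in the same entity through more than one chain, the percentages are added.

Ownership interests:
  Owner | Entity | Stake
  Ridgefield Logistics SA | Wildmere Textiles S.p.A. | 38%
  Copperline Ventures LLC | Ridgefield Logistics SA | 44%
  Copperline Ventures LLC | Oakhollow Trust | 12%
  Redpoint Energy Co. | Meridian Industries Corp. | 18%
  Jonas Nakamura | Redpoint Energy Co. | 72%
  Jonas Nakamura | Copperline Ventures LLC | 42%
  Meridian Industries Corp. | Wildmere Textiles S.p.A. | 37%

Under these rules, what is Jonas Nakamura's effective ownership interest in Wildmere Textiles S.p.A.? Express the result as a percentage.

11.8176%

Chain via Copperline Ventures LLC → Ridgefield Logistics SA (R1): 42% × 44% × 38% = 7.0224% of Wildmere Textiles S.p.A.
Chain via Redpoint Energy Co. → Meridian Industries Corp. (R1): 72% × 18% × 37% = 4.7952% of Wildmere Textiles S.p.A.
Aggregating (R2): 7.0224% + 4.7952% = 11.8176%.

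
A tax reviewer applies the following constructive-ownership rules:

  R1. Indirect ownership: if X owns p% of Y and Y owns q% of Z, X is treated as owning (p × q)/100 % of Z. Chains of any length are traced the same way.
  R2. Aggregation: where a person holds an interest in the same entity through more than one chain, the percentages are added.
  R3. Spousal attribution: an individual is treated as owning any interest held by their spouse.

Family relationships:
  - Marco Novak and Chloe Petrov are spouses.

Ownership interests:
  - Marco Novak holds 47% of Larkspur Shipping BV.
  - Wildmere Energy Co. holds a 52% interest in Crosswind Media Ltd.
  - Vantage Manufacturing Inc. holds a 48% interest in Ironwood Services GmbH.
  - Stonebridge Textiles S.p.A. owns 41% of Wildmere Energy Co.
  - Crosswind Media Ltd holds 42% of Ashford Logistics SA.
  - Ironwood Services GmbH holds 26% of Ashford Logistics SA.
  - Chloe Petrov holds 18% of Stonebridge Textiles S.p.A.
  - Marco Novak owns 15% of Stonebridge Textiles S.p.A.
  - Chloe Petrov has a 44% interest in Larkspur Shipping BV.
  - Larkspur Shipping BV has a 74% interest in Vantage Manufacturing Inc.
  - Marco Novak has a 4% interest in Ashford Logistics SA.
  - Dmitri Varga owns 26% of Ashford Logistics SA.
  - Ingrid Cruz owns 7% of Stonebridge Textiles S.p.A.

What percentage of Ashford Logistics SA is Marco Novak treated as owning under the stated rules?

By spousal attribution (R3), Marco Novak is treated as also owning Chloe Petrov's interest in Larkspur Shipping BV, giving 47% + 44% = 91%.
By spousal attribution (R3), Marco Novak is treated as also owning Chloe Petrov's interest in Stonebridge Textiles S.p.A, giving 15% + 18% = 33%.
Chain via Larkspur Shipping BV → Vantage Manufacturing Inc. → Ironwood Services GmbH (R1): 91% × 74% × 48% × 26% = 8.404032% of Ashford Logistics SA.
Chain via Stonebridge Textiles S.p.A. → Wildmere Energy Co. → Crosswind Media Ltd (R1): 33% × 41% × 52% × 42% = 2.954952% of Ashford Logistics SA.
Direct interest in Ashford Logistics SA: 4%.
Aggregating (R2): 8.404032% + 2.954952% + 4% = 15.358984%.

15.358984%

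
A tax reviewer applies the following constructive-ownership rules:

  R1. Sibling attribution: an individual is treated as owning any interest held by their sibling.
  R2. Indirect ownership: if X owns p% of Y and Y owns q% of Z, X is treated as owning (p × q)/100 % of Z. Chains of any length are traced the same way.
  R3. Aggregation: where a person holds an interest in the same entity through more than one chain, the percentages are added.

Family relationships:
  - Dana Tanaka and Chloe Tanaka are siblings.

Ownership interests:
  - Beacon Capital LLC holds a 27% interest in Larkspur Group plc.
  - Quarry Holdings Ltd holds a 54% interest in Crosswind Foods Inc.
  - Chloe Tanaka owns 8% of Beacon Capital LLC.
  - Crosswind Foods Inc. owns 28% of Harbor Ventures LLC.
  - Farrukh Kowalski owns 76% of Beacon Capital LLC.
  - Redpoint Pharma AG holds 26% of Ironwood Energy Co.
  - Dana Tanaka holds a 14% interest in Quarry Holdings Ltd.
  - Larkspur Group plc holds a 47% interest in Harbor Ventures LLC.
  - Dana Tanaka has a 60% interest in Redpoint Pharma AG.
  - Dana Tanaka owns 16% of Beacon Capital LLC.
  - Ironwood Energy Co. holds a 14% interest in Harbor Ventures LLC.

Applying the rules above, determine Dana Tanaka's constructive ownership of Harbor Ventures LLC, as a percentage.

7.3464%

By sibling attribution (R1), Dana Tanaka is treated as also owning Chloe Tanaka's interest in Beacon Capital LLC, giving 16% + 8% = 24%.
Chain via Redpoint Pharma AG → Ironwood Energy Co. (R2): 60% × 26% × 14% = 2.184% of Harbor Ventures LLC.
Chain via Quarry Holdings Ltd → Crosswind Foods Inc. (R2): 14% × 54% × 28% = 2.1168% of Harbor Ventures LLC.
Chain via Beacon Capital LLC → Larkspur Group plc (R2): 24% × 27% × 47% = 3.0456% of Harbor Ventures LLC.
Aggregating (R3): 2.184% + 2.1168% + 3.0456% = 7.3464%.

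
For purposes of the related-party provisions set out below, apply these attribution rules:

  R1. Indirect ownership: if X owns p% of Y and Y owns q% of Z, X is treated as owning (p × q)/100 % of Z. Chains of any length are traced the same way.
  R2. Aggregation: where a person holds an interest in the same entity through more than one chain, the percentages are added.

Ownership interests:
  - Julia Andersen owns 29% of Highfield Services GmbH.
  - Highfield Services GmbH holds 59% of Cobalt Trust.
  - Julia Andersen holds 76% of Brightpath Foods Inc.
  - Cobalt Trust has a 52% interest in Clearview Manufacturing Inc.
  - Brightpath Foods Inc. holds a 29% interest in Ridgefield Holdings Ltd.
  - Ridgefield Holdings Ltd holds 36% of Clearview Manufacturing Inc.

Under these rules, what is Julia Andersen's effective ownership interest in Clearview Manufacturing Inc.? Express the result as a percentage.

16.8316%

Chain via Highfield Services GmbH → Cobalt Trust (R1): 29% × 59% × 52% = 8.8972% of Clearview Manufacturing Inc.
Chain via Brightpath Foods Inc. → Ridgefield Holdings Ltd (R1): 76% × 29% × 36% = 7.9344% of Clearview Manufacturing Inc.
Aggregating (R2): 8.8972% + 7.9344% = 16.8316%.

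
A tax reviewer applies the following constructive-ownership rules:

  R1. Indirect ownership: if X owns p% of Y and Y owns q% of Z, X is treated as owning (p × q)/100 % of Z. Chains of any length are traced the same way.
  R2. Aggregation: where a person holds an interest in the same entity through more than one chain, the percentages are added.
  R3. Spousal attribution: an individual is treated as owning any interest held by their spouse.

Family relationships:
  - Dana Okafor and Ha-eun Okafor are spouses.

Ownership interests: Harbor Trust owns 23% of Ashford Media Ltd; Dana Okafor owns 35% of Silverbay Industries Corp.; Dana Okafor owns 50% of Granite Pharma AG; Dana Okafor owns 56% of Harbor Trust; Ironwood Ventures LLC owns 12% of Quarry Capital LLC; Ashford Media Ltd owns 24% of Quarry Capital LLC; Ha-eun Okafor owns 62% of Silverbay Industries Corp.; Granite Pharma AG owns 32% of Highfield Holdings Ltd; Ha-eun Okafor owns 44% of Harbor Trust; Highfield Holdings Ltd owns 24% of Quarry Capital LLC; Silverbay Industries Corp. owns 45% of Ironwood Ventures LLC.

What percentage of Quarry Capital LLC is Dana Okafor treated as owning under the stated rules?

By spousal attribution (R3), Dana Okafor is treated as also owning Ha-eun Okafor's interest in Silverbay Industries Corp, giving 35% + 62% = 97%.
By spousal attribution (R3), Dana Okafor is treated as also owning Ha-eun Okafor's interest in Harbor Trust, giving 56% + 44% = 100%.
Chain via Silverbay Industries Corp. → Ironwood Ventures LLC (R1): 97% × 45% × 12% = 5.238% of Quarry Capital LLC.
Chain via Harbor Trust → Ashford Media Ltd (R1): 100% × 23% × 24% = 5.52% of Quarry Capital LLC.
Chain via Granite Pharma AG → Highfield Holdings Ltd (R1): 50% × 32% × 24% = 3.84% of Quarry Capital LLC.
Aggregating (R2): 5.238% + 5.52% + 3.84% = 14.598%.

14.598%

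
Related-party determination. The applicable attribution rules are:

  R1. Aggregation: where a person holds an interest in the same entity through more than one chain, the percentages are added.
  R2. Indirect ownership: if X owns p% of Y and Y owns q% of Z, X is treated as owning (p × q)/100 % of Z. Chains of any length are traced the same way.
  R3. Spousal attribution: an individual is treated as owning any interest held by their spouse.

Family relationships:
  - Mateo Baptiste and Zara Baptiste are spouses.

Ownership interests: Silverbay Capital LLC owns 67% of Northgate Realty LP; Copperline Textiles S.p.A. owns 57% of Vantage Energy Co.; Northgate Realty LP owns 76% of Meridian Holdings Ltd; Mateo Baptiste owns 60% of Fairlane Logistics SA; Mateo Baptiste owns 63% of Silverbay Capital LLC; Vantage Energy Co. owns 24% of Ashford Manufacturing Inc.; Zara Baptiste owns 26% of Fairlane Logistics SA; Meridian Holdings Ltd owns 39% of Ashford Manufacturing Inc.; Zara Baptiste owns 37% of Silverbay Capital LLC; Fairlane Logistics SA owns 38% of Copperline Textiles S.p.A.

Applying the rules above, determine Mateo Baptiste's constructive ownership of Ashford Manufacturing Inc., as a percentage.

By spousal attribution (R3), Mateo Baptiste is treated as also owning Zara Baptiste's interest in Fairlane Logistics SA, giving 60% + 26% = 86%.
By spousal attribution (R3), Mateo Baptiste is treated as also owning Zara Baptiste's interest in Silverbay Capital LLC, giving 63% + 37% = 100%.
Chain via Fairlane Logistics SA → Copperline Textiles S.p.A. → Vantage Energy Co. (R2): 86% × 38% × 57% × 24% = 4.470624% of Ashford Manufacturing Inc.
Chain via Silverbay Capital LLC → Northgate Realty LP → Meridian Holdings Ltd (R2): 100% × 67% × 76% × 39% = 19.8588% of Ashford Manufacturing Inc.
Aggregating (R1): 4.470624% + 19.8588% = 24.329424%.

24.329424%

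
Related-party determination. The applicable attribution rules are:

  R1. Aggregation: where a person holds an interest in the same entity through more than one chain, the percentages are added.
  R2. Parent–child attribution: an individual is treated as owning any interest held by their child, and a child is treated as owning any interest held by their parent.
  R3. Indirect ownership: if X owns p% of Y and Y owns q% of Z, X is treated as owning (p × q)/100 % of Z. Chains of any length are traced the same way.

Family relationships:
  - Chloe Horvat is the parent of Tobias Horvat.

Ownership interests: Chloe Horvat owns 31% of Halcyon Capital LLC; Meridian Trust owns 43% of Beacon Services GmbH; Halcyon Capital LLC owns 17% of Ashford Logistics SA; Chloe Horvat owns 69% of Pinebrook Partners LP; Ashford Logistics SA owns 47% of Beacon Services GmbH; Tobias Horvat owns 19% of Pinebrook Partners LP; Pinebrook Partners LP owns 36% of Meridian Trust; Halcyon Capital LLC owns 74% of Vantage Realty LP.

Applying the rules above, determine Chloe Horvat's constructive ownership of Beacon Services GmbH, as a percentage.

By parent–child attribution (R2), Chloe Horvat is treated as also owning Tobias Horvat's interest in Pinebrook Partners LP, giving 69% + 19% = 88%.
Chain via Halcyon Capital LLC → Ashford Logistics SA (R3): 31% × 17% × 47% = 2.4769% of Beacon Services GmbH.
Chain via Pinebrook Partners LP → Meridian Trust (R3): 88% × 36% × 43% = 13.6224% of Beacon Services GmbH.
Aggregating (R1): 2.4769% + 13.6224% = 16.0993%.

16.0993%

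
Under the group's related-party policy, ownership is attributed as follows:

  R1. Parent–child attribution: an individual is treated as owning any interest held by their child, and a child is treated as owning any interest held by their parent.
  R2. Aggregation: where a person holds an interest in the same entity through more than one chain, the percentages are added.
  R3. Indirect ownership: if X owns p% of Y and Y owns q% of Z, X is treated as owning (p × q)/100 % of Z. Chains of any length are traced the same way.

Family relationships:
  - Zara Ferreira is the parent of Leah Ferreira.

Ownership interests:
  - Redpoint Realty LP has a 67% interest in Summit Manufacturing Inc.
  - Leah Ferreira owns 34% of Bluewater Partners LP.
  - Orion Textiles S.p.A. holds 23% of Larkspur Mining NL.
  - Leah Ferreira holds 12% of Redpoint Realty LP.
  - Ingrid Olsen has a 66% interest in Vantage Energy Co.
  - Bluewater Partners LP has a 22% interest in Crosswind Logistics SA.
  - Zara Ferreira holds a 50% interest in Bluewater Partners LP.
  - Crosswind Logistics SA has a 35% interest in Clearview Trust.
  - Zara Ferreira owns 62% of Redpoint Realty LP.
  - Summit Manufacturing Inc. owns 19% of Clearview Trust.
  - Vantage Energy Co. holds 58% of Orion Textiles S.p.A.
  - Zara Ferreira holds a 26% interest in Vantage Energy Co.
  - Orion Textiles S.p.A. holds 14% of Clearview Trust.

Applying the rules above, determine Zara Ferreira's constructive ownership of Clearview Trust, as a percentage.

17.9994%

By parent–child attribution (R1), Zara Ferreira is treated as also owning Leah Ferreira's interest in Bluewater Partners LP, giving 50% + 34% = 84%.
By parent–child attribution (R1), Zara Ferreira is treated as also owning Leah Ferreira's interest in Redpoint Realty LP, giving 62% + 12% = 74%.
Chain via Vantage Energy Co. → Orion Textiles S.p.A. (R3): 26% × 58% × 14% = 2.1112% of Clearview Trust.
Chain via Bluewater Partners LP → Crosswind Logistics SA (R3): 84% × 22% × 35% = 6.468% of Clearview Trust.
Chain via Redpoint Realty LP → Summit Manufacturing Inc. (R3): 74% × 67% × 19% = 9.4202% of Clearview Trust.
Aggregating (R2): 2.1112% + 6.468% + 9.4202% = 17.9994%.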